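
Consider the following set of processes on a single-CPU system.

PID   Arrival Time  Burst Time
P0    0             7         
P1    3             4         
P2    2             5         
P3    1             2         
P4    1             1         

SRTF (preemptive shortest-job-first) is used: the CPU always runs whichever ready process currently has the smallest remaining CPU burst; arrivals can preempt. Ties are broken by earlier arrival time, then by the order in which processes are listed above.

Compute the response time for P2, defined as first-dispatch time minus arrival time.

6

Schedule: | P0 0-1 | P4 1-2 | P3 2-4 | P1 4-8 | P2 8-13 | P0 13-19 |
Completion: P0=19  P1=8  P2=13  P3=4  P4=2
Response(P2) = first start − arrival = 8 − 2 = 6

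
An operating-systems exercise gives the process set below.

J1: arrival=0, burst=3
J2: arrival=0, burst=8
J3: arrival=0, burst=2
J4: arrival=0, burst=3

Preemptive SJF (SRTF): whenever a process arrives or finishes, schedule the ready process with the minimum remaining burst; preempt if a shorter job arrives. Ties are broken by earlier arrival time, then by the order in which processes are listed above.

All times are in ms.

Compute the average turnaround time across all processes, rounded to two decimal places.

7.75

Gantt: | J3 0-2 | J1 2-5 | J4 5-8 | J2 8-16 |
Completion: J1=5  J2=16  J3=2  J4=8
Turnaround (C−A): J1=5  J2=16  J3=2  J4=8
Turnaround times: J1=5, J2=16, J3=2, J4=8
Average turnaround = (5+16+2+8) / 4 = 31/4 = 7.75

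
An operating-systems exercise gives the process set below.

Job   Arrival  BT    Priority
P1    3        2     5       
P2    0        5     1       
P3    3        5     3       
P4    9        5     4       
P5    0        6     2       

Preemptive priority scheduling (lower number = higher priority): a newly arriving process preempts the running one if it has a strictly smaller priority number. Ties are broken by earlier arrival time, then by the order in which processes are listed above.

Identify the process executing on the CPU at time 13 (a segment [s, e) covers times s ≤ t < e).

Timeline: | P2 0-5 | P5 5-11 | P3 11-16 | P4 16-21 | P1 21-23 |
Completion: P1=23  P2=5  P3=16  P4=21  P5=11
Turnaround (C−A): P1=20  P2=5  P3=13  P4=12  P5=11

P3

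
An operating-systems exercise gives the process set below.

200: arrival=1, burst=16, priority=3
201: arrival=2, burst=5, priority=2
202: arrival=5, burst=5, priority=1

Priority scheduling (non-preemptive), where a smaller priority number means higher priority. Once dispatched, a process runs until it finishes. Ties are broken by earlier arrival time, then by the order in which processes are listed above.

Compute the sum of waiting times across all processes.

Timeline: | idle 0-1 | 200 1-17 | 202 17-22 | 201 22-27 |
Completion: 200=17  201=27  202=22
Waiting = turnaround − burst: 200=0, 201=20, 202=12
Total waiting = 0 + 20 + 12 = 32

32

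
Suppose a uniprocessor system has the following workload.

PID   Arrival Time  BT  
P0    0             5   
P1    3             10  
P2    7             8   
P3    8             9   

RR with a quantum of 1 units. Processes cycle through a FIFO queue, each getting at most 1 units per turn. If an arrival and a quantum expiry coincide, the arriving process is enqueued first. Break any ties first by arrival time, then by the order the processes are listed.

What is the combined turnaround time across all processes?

Timeline: | P0 0-3 | P1 3-4 | P0 4-5 | P1 5-6 | P0 6-7 | P1 7-8 | P2 8-9 | P3 9-10 | P1 10-11 | P2 11-12 | P3 12-13 | P1 13-14 | P2 14-15 | P3 15-16 | P1 16-17 | P2 17-18 | P3 18-19 | P1 19-20 | P2 20-21 | P3 21-22 | P1 22-23 | P2 23-24 | P3 24-25 | P1 25-26 | P2 26-27 | P3 27-28 | P1 28-29 | P2 29-30 | P3 30-32 |
Completion: P0=7  P1=29  P2=30  P3=32
Turnaround (C−A): P0=7  P1=26  P2=23  P3=24
Turnaround = completion − arrival: P0=7, P1=26, P2=23, P3=24
Total turnaround = 7 + 26 + 23 + 24 = 80

80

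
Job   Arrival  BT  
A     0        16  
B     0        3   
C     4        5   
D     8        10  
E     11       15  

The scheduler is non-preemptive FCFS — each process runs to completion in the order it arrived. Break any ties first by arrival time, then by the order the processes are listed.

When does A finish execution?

16

Schedule: | A 0-16 | B 16-19 | C 19-24 | D 24-34 | E 34-49 |
Completion: A=16  B=19  C=24  D=34  E=49
Turnaround (C−A): A=16  B=19  C=20  D=26  E=38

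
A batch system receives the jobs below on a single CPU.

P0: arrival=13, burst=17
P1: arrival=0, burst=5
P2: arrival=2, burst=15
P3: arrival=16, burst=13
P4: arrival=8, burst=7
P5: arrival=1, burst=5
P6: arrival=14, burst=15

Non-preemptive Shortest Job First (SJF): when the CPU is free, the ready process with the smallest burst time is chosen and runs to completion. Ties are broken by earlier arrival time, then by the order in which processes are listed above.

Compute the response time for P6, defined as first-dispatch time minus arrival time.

31

Gantt: | P1 0-5 | P5 5-10 | P4 10-17 | P3 17-30 | P2 30-45 | P6 45-60 | P0 60-77 |
Completion: P0=77  P1=5  P2=45  P3=30  P4=17  P5=10  P6=60
Turnaround (C−A): P0=64  P1=5  P2=43  P3=14  P4=9  P5=9  P6=46
Response(P6) = first start − arrival = 45 − 14 = 31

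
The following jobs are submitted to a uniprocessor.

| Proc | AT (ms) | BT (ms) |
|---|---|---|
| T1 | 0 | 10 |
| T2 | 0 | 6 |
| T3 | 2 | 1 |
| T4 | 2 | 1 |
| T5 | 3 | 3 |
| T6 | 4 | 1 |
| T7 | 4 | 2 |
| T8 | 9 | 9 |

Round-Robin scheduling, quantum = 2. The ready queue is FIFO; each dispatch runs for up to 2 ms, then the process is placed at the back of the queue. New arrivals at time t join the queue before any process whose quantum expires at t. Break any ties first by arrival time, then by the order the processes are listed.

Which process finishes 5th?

T5

Gantt: | T1 0-2 | T2 2-4 | T3 4-5 | T4 5-6 | T1 6-8 | T5 8-10 | T6 10-11 | T7 11-13 | T2 13-15 | T1 15-17 | T8 17-19 | T5 19-20 | T2 20-22 | T1 22-24 | T8 24-26 | T1 26-28 | T8 28-33 |
Completion: T1=28  T2=22  T3=5  T4=6  T5=20  T6=11  T7=13  T8=33
Turnaround (C−A): T1=28  T2=22  T3=3  T4=4  T5=17  T6=7  T7=9  T8=24
Finish order: T3 → T4 → T6 → T7 → T5 → T2 → T1 → T8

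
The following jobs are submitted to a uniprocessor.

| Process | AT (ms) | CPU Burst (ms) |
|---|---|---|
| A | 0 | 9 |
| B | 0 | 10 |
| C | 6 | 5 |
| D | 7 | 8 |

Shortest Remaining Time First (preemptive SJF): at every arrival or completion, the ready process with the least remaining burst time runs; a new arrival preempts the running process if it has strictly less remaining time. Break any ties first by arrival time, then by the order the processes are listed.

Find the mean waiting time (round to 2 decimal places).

Schedule: | A 0-9 | C 9-14 | D 14-22 | B 22-32 |
Completion: A=9  B=32  C=14  D=22
Waiting times: A=0, B=22, C=3, D=7
Average waiting = (0+22+3+7) / 4 = 32/4 = 8.00

8.00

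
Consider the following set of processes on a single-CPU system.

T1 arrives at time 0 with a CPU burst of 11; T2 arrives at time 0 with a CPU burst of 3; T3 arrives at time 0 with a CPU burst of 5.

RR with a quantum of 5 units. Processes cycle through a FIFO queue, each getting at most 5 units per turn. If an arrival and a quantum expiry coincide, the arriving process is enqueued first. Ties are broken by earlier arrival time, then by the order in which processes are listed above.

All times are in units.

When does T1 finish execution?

19

Timeline: | T1 0-5 | T2 5-8 | T3 8-13 | T1 13-19 |
Completion: T1=19  T2=8  T3=13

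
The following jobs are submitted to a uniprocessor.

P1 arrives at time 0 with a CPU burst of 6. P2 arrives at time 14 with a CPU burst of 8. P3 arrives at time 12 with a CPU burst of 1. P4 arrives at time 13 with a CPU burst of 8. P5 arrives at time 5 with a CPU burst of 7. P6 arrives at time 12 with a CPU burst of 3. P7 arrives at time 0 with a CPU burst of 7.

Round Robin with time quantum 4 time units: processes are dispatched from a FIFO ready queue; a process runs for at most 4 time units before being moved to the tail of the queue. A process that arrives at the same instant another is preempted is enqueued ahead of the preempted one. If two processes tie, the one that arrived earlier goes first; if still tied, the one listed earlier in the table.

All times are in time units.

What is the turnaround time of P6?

Schedule: | P1 0-4 | P7 4-8 | P1 8-10 | P5 10-14 | P7 14-17 | P3 17-18 | P6 18-21 | P4 21-25 | P2 25-29 | P5 29-32 | P4 32-36 | P2 36-40 |
Completion: P1=10  P2=40  P3=18  P4=36  P5=32  P6=21  P7=17
Turnaround(P6) = completion − arrival = 21 − 12 = 9

9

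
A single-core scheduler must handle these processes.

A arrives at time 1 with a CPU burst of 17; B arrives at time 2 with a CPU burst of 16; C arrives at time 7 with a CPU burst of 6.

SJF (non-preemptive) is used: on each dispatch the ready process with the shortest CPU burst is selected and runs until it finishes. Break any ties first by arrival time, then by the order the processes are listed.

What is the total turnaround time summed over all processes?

72

Schedule: | idle 0-1 | A 1-18 | C 18-24 | B 24-40 |
Completion: A=18  B=40  C=24
Turnaround (C−A): A=17  B=38  C=17
Turnaround = completion − arrival: A=17, B=38, C=17
Total turnaround = 17 + 38 + 17 = 72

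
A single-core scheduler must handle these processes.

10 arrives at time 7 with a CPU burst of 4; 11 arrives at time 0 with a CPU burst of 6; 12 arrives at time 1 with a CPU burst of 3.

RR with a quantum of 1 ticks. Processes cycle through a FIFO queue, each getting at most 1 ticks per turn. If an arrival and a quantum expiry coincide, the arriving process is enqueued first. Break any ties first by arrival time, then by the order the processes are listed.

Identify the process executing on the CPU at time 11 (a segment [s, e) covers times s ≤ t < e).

10

Gantt: | 11 0-1 | 12 1-2 | 11 2-3 | 12 3-4 | 11 4-5 | 12 5-6 | 11 6-7 | 10 7-8 | 11 8-9 | 10 9-10 | 11 10-11 | 10 11-13 |
Completion: 10=13  11=11  12=6
Turnaround (C−A): 10=6  11=11  12=5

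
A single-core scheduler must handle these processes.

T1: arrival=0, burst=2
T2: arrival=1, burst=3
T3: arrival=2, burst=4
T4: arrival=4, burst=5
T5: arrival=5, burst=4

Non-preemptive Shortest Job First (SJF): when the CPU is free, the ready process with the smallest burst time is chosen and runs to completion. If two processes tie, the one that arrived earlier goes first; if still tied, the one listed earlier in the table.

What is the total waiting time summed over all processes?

17

Timeline: | T1 0-2 | T2 2-5 | T3 5-9 | T5 9-13 | T4 13-18 |
Completion: T1=2  T2=5  T3=9  T4=18  T5=13
Turnaround (C−A): T1=2  T2=4  T3=7  T4=14  T5=8
Waiting = turnaround − burst: T1=0, T2=1, T3=3, T4=9, T5=4
Total waiting = 0 + 1 + 3 + 9 + 4 = 17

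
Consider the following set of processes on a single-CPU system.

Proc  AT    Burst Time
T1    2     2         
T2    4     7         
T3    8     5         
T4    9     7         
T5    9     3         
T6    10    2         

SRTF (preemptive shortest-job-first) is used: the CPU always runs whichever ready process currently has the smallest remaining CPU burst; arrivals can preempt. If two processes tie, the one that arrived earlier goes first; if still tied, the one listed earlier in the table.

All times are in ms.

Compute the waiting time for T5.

Gantt: | idle 0-2 | T1 2-4 | T2 4-11 | T6 11-13 | T5 13-16 | T3 16-21 | T4 21-28 |
Completion: T1=4  T2=11  T3=21  T4=28  T5=16  T6=13
Turnaround (C−A): T1=2  T2=7  T3=13  T4=19  T5=7  T6=3
Waiting(T5) = turnaround − burst = 7 − 3 = 4

4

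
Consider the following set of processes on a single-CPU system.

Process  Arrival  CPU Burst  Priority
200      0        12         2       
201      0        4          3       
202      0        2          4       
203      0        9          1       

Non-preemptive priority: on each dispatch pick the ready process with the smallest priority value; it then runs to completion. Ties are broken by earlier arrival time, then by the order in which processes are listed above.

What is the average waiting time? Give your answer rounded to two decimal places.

Timeline: | 203 0-9 | 200 9-21 | 201 21-25 | 202 25-27 |
Completion: 200=21  201=25  202=27  203=9
Turnaround (C−A): 200=21  201=25  202=27  203=9
Waiting times: 200=9, 201=21, 202=25, 203=0
Average waiting = (9+21+25+0) / 4 = 55/4 = 13.75

13.75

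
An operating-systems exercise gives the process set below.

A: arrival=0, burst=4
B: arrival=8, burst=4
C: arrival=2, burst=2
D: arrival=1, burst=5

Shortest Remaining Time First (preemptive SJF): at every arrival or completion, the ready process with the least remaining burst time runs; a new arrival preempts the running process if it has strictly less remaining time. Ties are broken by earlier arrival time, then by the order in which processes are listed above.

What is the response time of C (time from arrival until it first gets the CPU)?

Timeline: | A 0-4 | C 4-6 | D 6-11 | B 11-15 |
Completion: A=4  B=15  C=6  D=11
Turnaround (C−A): A=4  B=7  C=4  D=10
Response(C) = first start − arrival = 4 − 2 = 2

2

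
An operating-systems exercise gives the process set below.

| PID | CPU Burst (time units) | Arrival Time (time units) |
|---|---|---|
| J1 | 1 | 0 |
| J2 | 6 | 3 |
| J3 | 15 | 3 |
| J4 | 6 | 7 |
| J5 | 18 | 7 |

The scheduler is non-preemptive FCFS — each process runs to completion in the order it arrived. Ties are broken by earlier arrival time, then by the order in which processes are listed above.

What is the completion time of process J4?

Timeline: | J1 0-1 | idle 1-3 | J2 3-9 | J3 9-24 | J4 24-30 | J5 30-48 |
Completion: J1=1  J2=9  J3=24  J4=30  J5=48
Turnaround (C−A): J1=1  J2=6  J3=21  J4=23  J5=41

30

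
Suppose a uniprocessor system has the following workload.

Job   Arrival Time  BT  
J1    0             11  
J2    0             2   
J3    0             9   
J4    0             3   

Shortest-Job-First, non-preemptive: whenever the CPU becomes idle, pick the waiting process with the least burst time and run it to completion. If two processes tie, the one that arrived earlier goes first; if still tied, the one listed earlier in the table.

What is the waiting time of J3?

5

Timeline: | J2 0-2 | J4 2-5 | J3 5-14 | J1 14-25 |
Completion: J1=25  J2=2  J3=14  J4=5
Waiting(J3) = turnaround − burst = 14 − 9 = 5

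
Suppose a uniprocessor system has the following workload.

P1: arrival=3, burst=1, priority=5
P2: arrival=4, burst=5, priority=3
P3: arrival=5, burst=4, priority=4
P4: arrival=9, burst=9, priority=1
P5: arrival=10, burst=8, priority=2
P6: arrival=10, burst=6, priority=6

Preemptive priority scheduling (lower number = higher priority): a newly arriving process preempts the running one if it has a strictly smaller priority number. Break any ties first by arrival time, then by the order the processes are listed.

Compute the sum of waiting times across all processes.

Timeline: | idle 0-3 | P1 3-4 | P2 4-9 | P4 9-18 | P5 18-26 | P3 26-30 | P6 30-36 |
Completion: P1=4  P2=9  P3=30  P4=18  P5=26  P6=36
Turnaround (C−A): P1=1  P2=5  P3=25  P4=9  P5=16  P6=26
Waiting = turnaround − burst: P1=0, P2=0, P3=21, P4=0, P5=8, P6=20
Total waiting = 0 + 0 + 21 + 0 + 8 + 20 = 49

49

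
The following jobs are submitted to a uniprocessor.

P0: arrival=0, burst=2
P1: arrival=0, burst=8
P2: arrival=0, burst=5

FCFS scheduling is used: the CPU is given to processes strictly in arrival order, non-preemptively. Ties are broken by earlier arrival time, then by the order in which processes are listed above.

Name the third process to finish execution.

Schedule: | P0 0-2 | P1 2-10 | P2 10-15 |
Completion: P0=2  P1=10  P2=15
Turnaround (C−A): P0=2  P1=10  P2=15
Finish order: P0 → P1 → P2

P2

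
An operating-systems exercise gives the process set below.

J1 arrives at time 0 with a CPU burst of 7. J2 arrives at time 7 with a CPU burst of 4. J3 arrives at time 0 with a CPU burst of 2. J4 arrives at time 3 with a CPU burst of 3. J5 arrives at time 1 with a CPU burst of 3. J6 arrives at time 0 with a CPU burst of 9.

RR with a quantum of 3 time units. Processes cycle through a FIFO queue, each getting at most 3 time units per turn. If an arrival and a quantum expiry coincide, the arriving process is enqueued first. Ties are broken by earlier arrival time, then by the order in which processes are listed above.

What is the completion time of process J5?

11

Timeline: | J1 0-3 | J3 3-5 | J6 5-8 | J5 8-11 | J4 11-14 | J1 14-17 | J2 17-20 | J6 20-23 | J1 23-24 | J2 24-25 | J6 25-28 |
Completion: J1=24  J2=25  J3=5  J4=14  J5=11  J6=28
Turnaround (C−A): J1=24  J2=18  J3=5  J4=11  J5=10  J6=28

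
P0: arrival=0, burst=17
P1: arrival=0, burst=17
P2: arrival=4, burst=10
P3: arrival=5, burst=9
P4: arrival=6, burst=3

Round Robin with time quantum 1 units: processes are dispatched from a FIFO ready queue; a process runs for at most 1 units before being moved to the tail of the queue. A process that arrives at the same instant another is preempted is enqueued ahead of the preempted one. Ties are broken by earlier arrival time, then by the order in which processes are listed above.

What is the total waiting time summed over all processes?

148

Gantt: | P0 0-1 | P1 1-2 | P0 2-3 | P1 3-4 | P0 4-5 | P2 5-6 | P1 6-7 | P3 7-8 | P0 8-9 | P4 9-10 | P2 10-11 | P1 11-12 | P3 12-13 | P0 13-14 | P4 14-15 | P2 15-16 | P1 16-17 | P3 17-18 | P0 18-19 | P4 19-20 | P2 20-21 | P1 21-22 | P3 22-23 | P0 23-24 | P2 24-25 | P1 25-26 | P3 26-27 | P0 27-28 | P2 28-29 | P1 29-30 | P3 30-31 | P0 31-32 | P2 32-33 | P1 33-34 | P3 34-35 | P0 35-36 | P2 36-37 | P1 37-38 | P3 38-39 | P0 39-40 | P2 40-41 | P1 41-42 | P3 42-43 | P0 43-44 | P2 44-45 | P1 45-46 | P0 46-47 | P1 47-48 | P0 48-49 | P1 49-50 | P0 50-51 | P1 51-52 | P0 52-53 | P1 53-54 | P0 54-55 | P1 55-56 |
Completion: P0=55  P1=56  P2=45  P3=43  P4=20
Turnaround (C−A): P0=55  P1=56  P2=41  P3=38  P4=14
Waiting = turnaround − burst: P0=38, P1=39, P2=31, P3=29, P4=11
Total waiting = 38 + 39 + 31 + 29 + 11 = 148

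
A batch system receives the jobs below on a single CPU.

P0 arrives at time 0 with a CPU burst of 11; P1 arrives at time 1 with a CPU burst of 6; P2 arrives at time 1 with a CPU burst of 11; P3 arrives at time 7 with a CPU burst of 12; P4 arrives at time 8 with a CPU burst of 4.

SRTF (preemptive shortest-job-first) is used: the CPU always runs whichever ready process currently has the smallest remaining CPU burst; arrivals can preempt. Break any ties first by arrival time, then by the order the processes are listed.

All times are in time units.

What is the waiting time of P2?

20

Timeline: | P0 0-1 | P1 1-7 | P0 7-8 | P4 8-12 | P0 12-21 | P2 21-32 | P3 32-44 |
Completion: P0=21  P1=7  P2=32  P3=44  P4=12
Turnaround (C−A): P0=21  P1=6  P2=31  P3=37  P4=4
Waiting(P2) = turnaround − burst = 31 − 11 = 20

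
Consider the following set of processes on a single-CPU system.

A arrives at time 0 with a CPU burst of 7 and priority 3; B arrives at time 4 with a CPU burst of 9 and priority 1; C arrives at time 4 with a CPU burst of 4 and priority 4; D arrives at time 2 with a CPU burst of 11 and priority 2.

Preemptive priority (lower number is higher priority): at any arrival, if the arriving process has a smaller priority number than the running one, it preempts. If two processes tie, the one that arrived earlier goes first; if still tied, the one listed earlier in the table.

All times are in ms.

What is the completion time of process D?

Schedule: | A 0-2 | D 2-4 | B 4-13 | D 13-22 | A 22-27 | C 27-31 |
Completion: A=27  B=13  C=31  D=22

22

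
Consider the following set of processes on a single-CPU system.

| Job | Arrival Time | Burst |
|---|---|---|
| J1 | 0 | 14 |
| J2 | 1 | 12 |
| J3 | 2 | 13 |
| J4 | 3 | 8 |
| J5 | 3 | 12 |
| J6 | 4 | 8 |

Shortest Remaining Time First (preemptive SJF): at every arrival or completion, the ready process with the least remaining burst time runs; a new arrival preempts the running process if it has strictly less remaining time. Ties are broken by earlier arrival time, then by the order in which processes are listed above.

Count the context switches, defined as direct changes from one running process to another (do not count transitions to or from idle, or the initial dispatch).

7

Timeline: | J1 0-1 | J2 1-3 | J4 3-11 | J6 11-19 | J2 19-29 | J5 29-41 | J1 41-54 | J3 54-67 |
Completion: J1=54  J2=29  J3=67  J4=11  J5=41  J6=19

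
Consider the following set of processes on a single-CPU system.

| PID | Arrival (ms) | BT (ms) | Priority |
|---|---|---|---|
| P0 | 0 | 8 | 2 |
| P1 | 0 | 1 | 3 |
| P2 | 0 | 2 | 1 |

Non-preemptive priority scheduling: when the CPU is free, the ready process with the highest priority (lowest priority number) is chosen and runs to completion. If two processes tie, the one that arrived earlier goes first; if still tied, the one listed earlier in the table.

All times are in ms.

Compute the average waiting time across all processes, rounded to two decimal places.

Schedule: | P2 0-2 | P0 2-10 | P1 10-11 |
Completion: P0=10  P1=11  P2=2
Waiting times: P0=2, P1=10, P2=0
Average waiting = (2+10+0) / 3 = 12/3 = 4.00

4.00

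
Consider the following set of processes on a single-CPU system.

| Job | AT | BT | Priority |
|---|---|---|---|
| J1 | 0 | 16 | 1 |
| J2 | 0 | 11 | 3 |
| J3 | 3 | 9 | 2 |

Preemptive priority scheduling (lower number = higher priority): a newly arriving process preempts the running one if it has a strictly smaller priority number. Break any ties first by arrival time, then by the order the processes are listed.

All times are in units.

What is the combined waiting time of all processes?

38

Gantt: | J1 0-16 | J3 16-25 | J2 25-36 |
Completion: J1=16  J2=36  J3=25
Waiting = turnaround − burst: J1=0, J2=25, J3=13
Total waiting = 0 + 25 + 13 = 38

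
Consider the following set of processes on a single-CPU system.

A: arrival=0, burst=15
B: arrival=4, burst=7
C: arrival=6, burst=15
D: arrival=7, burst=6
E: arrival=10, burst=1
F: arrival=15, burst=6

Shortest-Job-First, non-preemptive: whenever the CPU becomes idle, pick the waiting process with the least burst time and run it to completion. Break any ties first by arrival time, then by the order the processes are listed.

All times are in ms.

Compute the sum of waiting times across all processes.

74

Gantt: | A 0-15 | E 15-16 | D 16-22 | F 22-28 | B 28-35 | C 35-50 |
Completion: A=15  B=35  C=50  D=22  E=16  F=28
Waiting = turnaround − burst: A=0, B=24, C=29, D=9, E=5, F=7
Total waiting = 0 + 24 + 29 + 9 + 5 + 7 = 74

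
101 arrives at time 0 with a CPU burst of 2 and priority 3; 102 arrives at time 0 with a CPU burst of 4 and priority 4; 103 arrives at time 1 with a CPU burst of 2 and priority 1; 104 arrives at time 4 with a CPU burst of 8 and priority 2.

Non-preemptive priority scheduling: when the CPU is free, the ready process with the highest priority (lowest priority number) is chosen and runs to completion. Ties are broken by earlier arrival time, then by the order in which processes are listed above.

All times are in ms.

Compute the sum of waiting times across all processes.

13

Gantt: | 101 0-2 | 103 2-4 | 104 4-12 | 102 12-16 |
Completion: 101=2  102=16  103=4  104=12
Waiting = turnaround − burst: 101=0, 102=12, 103=1, 104=0
Total waiting = 0 + 12 + 1 + 0 = 13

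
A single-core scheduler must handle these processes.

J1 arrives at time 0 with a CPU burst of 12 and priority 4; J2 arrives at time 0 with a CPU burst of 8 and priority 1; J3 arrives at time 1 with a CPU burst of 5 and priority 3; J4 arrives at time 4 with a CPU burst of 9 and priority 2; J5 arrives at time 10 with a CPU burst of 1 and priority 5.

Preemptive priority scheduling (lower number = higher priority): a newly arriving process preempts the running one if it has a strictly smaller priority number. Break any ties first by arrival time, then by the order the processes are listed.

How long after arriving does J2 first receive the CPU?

0

Timeline: | J2 0-8 | J4 8-17 | J3 17-22 | J1 22-34 | J5 34-35 |
Completion: J1=34  J2=8  J3=22  J4=17  J5=35
Response(J2) = first start − arrival = 0 − 0 = 0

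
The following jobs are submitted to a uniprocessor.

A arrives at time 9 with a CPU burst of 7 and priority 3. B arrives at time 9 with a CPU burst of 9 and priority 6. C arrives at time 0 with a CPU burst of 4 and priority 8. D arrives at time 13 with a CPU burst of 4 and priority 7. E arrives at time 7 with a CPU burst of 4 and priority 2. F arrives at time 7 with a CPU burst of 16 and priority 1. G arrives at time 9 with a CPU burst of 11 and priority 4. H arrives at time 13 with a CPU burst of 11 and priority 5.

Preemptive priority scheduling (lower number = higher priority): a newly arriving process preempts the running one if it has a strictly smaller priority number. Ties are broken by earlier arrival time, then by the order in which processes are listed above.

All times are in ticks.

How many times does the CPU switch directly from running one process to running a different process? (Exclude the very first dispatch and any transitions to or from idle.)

Gantt: | C 0-4 | idle 4-7 | F 7-23 | E 23-27 | A 27-34 | G 34-45 | H 45-56 | B 56-65 | D 65-69 |
Completion: A=34  B=65  C=4  D=69  E=27  F=23  G=45  H=56
Turnaround (C−A): A=25  B=56  C=4  D=56  E=20  F=16  G=36  H=43

6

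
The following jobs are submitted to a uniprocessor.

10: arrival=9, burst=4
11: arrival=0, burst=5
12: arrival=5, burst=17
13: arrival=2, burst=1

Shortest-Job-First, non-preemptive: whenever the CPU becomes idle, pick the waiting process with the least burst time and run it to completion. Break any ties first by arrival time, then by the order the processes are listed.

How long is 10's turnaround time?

Timeline: | 11 0-5 | 13 5-6 | 12 6-23 | 10 23-27 |
Completion: 10=27  11=5  12=23  13=6
Turnaround (C−A): 10=18  11=5  12=18  13=4
Turnaround(10) = completion − arrival = 27 − 9 = 18

18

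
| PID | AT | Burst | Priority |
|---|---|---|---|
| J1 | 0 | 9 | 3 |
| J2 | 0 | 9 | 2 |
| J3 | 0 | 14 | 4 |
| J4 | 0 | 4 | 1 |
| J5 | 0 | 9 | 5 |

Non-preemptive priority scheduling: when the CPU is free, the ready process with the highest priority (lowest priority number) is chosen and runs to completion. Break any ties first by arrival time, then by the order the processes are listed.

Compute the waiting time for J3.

22

Schedule: | J4 0-4 | J2 4-13 | J1 13-22 | J3 22-36 | J5 36-45 |
Completion: J1=22  J2=13  J3=36  J4=4  J5=45
Waiting(J3) = turnaround − burst = 36 − 14 = 22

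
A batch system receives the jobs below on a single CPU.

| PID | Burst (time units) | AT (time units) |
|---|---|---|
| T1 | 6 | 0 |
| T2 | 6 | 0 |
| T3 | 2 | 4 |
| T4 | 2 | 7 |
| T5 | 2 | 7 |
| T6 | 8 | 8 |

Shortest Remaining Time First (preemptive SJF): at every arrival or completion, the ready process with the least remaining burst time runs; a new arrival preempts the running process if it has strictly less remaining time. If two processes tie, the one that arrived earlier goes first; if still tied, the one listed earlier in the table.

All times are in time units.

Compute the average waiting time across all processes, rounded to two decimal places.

4.67

Timeline: | T1 0-6 | T3 6-8 | T4 8-10 | T5 10-12 | T2 12-18 | T6 18-26 |
Completion: T1=6  T2=18  T3=8  T4=10  T5=12  T6=26
Turnaround (C−A): T1=6  T2=18  T3=4  T4=3  T5=5  T6=18
Waiting times: T1=0, T2=12, T3=2, T4=1, T5=3, T6=10
Average waiting = (0+12+2+1+3+10) / 6 = 28/6 = 4.67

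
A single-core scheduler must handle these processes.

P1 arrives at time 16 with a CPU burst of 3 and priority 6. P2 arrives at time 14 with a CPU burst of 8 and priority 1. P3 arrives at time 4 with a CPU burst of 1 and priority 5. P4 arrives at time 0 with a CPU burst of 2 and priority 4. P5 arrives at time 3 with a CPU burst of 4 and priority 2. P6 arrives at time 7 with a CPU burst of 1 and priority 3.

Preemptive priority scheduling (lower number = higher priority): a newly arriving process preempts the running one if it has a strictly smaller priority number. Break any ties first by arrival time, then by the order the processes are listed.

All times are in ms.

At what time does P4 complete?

2

Gantt: | P4 0-2 | idle 2-3 | P5 3-7 | P6 7-8 | P3 8-9 | idle 9-14 | P2 14-22 | P1 22-25 |
Completion: P1=25  P2=22  P3=9  P4=2  P5=7  P6=8
Turnaround (C−A): P1=9  P2=8  P3=5  P4=2  P5=4  P6=1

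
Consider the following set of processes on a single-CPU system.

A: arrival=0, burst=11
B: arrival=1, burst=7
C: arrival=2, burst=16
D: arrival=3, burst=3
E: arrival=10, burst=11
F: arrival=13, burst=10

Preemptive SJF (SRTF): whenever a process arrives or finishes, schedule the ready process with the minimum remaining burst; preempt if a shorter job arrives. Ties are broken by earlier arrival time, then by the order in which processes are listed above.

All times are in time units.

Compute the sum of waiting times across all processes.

82

Gantt: | A 0-1 | B 1-3 | D 3-6 | B 6-11 | A 11-21 | F 21-31 | E 31-42 | C 42-58 |
Completion: A=21  B=11  C=58  D=6  E=42  F=31
Turnaround (C−A): A=21  B=10  C=56  D=3  E=32  F=18
Waiting = turnaround − burst: A=10, B=3, C=40, D=0, E=21, F=8
Total waiting = 10 + 3 + 40 + 0 + 21 + 8 = 82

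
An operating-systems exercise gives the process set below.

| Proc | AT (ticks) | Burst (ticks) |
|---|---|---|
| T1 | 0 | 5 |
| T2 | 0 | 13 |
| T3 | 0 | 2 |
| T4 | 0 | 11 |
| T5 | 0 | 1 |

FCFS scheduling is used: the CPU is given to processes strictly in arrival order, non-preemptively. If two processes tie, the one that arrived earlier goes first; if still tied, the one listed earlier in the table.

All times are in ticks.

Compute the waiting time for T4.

20

Schedule: | T1 0-5 | T2 5-18 | T3 18-20 | T4 20-31 | T5 31-32 |
Completion: T1=5  T2=18  T3=20  T4=31  T5=32
Waiting(T4) = turnaround − burst = 31 − 11 = 20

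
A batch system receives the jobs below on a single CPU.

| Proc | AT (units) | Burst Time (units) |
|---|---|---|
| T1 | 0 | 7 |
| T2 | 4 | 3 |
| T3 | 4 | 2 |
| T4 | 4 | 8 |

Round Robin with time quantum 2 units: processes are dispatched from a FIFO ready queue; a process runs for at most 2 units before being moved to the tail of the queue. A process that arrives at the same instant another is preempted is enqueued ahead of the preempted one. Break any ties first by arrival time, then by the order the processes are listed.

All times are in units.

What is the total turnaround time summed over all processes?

45

Gantt: | T1 0-4 | T2 4-6 | T3 6-8 | T4 8-10 | T1 10-12 | T2 12-13 | T4 13-15 | T1 15-16 | T4 16-20 |
Completion: T1=16  T2=13  T3=8  T4=20
Turnaround (C−A): T1=16  T2=9  T3=4  T4=16
Turnaround = completion − arrival: T1=16, T2=9, T3=4, T4=16
Total turnaround = 16 + 9 + 4 + 16 = 45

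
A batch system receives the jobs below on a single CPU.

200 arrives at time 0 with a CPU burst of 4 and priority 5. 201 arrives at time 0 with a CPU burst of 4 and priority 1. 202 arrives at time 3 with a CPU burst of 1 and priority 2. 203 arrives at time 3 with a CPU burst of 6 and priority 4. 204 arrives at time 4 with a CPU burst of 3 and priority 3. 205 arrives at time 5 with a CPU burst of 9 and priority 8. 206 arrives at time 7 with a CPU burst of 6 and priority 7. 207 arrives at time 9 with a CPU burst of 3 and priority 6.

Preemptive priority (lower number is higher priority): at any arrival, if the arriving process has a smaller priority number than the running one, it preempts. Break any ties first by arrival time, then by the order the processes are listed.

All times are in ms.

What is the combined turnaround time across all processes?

102

Gantt: | 201 0-4 | 202 4-5 | 204 5-8 | 203 8-14 | 200 14-18 | 207 18-21 | 206 21-27 | 205 27-36 |
Completion: 200=18  201=4  202=5  203=14  204=8  205=36  206=27  207=21
Turnaround = completion − arrival: 200=18, 201=4, 202=2, 203=11, 204=4, 205=31, 206=20, 207=12
Total turnaround = 18 + 4 + 2 + 11 + 4 + 31 + 20 + 12 = 102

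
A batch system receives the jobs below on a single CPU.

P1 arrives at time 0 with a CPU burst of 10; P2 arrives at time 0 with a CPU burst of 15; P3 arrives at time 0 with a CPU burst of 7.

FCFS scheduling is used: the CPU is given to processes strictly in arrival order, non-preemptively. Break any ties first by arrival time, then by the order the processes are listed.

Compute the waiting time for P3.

Schedule: | P1 0-10 | P2 10-25 | P3 25-32 |
Completion: P1=10  P2=25  P3=32
Waiting(P3) = turnaround − burst = 32 − 7 = 25

25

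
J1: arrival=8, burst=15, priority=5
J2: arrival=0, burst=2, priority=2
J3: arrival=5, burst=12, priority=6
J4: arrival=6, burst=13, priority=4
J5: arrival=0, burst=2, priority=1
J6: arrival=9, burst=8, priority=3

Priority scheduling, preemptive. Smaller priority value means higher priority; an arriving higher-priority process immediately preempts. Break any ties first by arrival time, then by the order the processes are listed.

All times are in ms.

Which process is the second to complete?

Gantt: | J5 0-2 | J2 2-4 | idle 4-5 | J3 5-6 | J4 6-9 | J6 9-17 | J4 17-27 | J1 27-42 | J3 42-53 |
Completion: J1=42  J2=4  J3=53  J4=27  J5=2  J6=17
Finish order: J5 → J2 → J6 → J4 → J1 → J3

J2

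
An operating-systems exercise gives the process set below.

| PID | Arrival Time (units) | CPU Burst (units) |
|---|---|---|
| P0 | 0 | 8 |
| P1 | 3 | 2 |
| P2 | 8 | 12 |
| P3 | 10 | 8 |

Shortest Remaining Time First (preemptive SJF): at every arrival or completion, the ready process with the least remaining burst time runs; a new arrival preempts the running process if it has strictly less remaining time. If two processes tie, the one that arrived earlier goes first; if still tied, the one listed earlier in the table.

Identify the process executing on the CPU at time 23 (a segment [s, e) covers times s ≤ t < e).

P2

Gantt: | P0 0-3 | P1 3-5 | P0 5-10 | P3 10-18 | P2 18-30 |
Completion: P0=10  P1=5  P2=30  P3=18
Turnaround (C−A): P0=10  P1=2  P2=22  P3=8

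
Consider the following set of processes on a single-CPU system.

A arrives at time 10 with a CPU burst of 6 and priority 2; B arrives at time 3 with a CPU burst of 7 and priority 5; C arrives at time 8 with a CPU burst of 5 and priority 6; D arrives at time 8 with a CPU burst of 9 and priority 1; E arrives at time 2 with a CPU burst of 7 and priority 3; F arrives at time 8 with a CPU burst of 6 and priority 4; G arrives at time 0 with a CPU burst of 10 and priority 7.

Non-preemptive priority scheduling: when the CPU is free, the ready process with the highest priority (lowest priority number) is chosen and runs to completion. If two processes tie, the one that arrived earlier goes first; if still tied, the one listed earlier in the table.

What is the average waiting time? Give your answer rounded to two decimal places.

Gantt: | G 0-10 | D 10-19 | A 19-25 | E 25-32 | F 32-38 | B 38-45 | C 45-50 |
Completion: A=25  B=45  C=50  D=19  E=32  F=38  G=10
Turnaround (C−A): A=15  B=42  C=42  D=11  E=30  F=30  G=10
Waiting times: A=9, B=35, C=37, D=2, E=23, F=24, G=0
Average waiting = (9+35+37+2+23+24+0) / 7 = 130/7 = 18.57

18.57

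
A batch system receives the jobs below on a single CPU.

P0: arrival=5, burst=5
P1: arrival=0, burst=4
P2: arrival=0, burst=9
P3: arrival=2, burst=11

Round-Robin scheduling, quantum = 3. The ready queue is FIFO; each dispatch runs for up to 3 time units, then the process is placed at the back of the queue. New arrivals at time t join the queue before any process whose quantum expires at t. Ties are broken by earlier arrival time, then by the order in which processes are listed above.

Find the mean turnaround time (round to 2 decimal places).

Gantt: | P1 0-3 | P2 3-6 | P3 6-9 | P1 9-10 | P0 10-13 | P2 13-16 | P3 16-19 | P0 19-21 | P2 21-24 | P3 24-29 |
Completion: P0=21  P1=10  P2=24  P3=29
Turnaround (C−A): P0=16  P1=10  P2=24  P3=27
Turnaround times: P0=16, P1=10, P2=24, P3=27
Average turnaround = (16+10+24+27) / 4 = 77/4 = 19.25

19.25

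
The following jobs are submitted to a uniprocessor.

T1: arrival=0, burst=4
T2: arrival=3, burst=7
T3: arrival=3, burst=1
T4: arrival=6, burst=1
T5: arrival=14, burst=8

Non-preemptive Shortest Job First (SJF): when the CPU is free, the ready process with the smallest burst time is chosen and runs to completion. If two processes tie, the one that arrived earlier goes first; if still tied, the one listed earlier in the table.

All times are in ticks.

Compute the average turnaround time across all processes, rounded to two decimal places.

6.00

Schedule: | T1 0-4 | T3 4-5 | T2 5-12 | T4 12-13 | idle 13-14 | T5 14-22 |
Completion: T1=4  T2=12  T3=5  T4=13  T5=22
Turnaround times: T1=4, T2=9, T3=2, T4=7, T5=8
Average turnaround = (4+9+2+7+8) / 5 = 30/5 = 6.00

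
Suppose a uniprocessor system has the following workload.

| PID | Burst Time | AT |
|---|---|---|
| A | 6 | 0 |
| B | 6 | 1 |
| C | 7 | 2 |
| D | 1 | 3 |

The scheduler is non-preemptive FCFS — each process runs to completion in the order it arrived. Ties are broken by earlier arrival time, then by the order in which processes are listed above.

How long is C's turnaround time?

Timeline: | A 0-6 | B 6-12 | C 12-19 | D 19-20 |
Completion: A=6  B=12  C=19  D=20
Turnaround (C−A): A=6  B=11  C=17  D=17
Turnaround(C) = completion − arrival = 19 − 2 = 17

17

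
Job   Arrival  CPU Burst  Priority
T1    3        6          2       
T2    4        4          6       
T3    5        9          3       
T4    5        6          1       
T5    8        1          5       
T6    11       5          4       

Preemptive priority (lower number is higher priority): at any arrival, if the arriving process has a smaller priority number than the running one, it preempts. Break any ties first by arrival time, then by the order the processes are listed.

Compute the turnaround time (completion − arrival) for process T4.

6

Timeline: | idle 0-3 | T1 3-5 | T4 5-11 | T1 11-15 | T3 15-24 | T6 24-29 | T5 29-30 | T2 30-34 |
Completion: T1=15  T2=34  T3=24  T4=11  T5=30  T6=29
Turnaround(T4) = completion − arrival = 11 − 5 = 6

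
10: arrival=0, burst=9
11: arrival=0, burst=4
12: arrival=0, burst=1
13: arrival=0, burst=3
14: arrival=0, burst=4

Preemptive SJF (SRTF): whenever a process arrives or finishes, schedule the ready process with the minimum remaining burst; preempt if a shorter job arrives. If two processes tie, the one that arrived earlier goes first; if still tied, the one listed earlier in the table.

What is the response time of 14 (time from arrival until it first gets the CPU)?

Schedule: | 12 0-1 | 13 1-4 | 11 4-8 | 14 8-12 | 10 12-21 |
Completion: 10=21  11=8  12=1  13=4  14=12
Turnaround (C−A): 10=21  11=8  12=1  13=4  14=12
Response(14) = first start − arrival = 8 − 0 = 8

8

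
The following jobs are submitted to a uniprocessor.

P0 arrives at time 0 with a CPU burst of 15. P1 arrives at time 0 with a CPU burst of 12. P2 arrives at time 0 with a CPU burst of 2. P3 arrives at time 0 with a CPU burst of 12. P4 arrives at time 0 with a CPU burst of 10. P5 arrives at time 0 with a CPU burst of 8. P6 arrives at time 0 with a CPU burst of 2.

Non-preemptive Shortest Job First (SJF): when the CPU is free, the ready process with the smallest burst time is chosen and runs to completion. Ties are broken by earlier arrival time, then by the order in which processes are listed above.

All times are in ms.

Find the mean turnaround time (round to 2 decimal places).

25.86

Gantt: | P2 0-2 | P6 2-4 | P5 4-12 | P4 12-22 | P1 22-34 | P3 34-46 | P0 46-61 |
Completion: P0=61  P1=34  P2=2  P3=46  P4=22  P5=12  P6=4
Turnaround (C−A): P0=61  P1=34  P2=2  P3=46  P4=22  P5=12  P6=4
Turnaround times: P0=61, P1=34, P2=2, P3=46, P4=22, P5=12, P6=4
Average turnaround = (61+34+2+46+22+12+4) / 7 = 181/7 = 25.86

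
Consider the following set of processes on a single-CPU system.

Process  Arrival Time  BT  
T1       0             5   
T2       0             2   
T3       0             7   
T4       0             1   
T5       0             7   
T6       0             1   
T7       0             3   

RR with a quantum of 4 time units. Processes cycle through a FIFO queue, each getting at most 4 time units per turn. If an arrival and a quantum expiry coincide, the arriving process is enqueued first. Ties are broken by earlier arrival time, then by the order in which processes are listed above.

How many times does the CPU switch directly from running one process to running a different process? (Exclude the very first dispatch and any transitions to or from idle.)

Gantt: | T1 0-4 | T2 4-6 | T3 6-10 | T4 10-11 | T5 11-15 | T6 15-16 | T7 16-19 | T1 19-20 | T3 20-23 | T5 23-26 |
Completion: T1=20  T2=6  T3=23  T4=11  T5=26  T6=16  T7=19
Turnaround (C−A): T1=20  T2=6  T3=23  T4=11  T5=26  T6=16  T7=19

9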